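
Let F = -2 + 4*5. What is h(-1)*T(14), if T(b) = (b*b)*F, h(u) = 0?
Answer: 0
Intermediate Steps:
F = 18 (F = -2 + 20 = 18)
T(b) = 18*b**2 (T(b) = (b*b)*18 = b**2*18 = 18*b**2)
h(-1)*T(14) = 0*(18*14**2) = 0*(18*196) = 0*3528 = 0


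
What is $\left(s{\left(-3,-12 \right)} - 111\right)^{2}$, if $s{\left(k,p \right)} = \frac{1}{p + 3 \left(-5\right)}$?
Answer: $\frac{8988004}{729} \approx 12329.0$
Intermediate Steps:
$s{\left(k,p \right)} = \frac{1}{-15 + p}$ ($s{\left(k,p \right)} = \frac{1}{p - 15} = \frac{1}{-15 + p}$)
$\left(s{\left(-3,-12 \right)} - 111\right)^{2} = \left(\frac{1}{-15 - 12} - 111\right)^{2} = \left(\frac{1}{-27} - 111\right)^{2} = \left(- \frac{1}{27} - 111\right)^{2} = \left(- \frac{2998}{27}\right)^{2} = \frac{8988004}{729}$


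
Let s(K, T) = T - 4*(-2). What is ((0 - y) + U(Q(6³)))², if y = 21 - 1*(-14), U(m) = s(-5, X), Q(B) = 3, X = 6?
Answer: 441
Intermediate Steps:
s(K, T) = 8 + T (s(K, T) = T + 8 = 8 + T)
U(m) = 14 (U(m) = 8 + 6 = 14)
y = 35 (y = 21 + 14 = 35)
((0 - y) + U(Q(6³)))² = ((0 - 1*35) + 14)² = ((0 - 35) + 14)² = (-35 + 14)² = (-21)² = 441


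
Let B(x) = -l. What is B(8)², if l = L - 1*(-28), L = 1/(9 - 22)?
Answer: 131769/169 ≈ 779.70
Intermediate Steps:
L = -1/13 (L = 1/(-13) = -1/13 ≈ -0.076923)
l = 363/13 (l = -1/13 - 1*(-28) = -1/13 + 28 = 363/13 ≈ 27.923)
B(x) = -363/13 (B(x) = -1*363/13 = -363/13)
B(8)² = (-363/13)² = 131769/169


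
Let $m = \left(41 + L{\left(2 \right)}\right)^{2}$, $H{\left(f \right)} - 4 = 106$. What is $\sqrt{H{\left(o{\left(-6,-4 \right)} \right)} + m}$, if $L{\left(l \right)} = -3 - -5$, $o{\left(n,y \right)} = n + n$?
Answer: $\sqrt{1959} \approx 44.261$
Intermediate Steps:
$o{\left(n,y \right)} = 2 n$
$H{\left(f \right)} = 110$ ($H{\left(f \right)} = 4 + 106 = 110$)
$L{\left(l \right)} = 2$ ($L{\left(l \right)} = -3 + 5 = 2$)
$m = 1849$ ($m = \left(41 + 2\right)^{2} = 43^{2} = 1849$)
$\sqrt{H{\left(o{\left(-6,-4 \right)} \right)} + m} = \sqrt{110 + 1849} = \sqrt{1959}$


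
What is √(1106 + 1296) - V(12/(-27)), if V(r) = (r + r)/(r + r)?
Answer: -1 + √2402 ≈ 48.010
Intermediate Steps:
V(r) = 1 (V(r) = (2*r)/((2*r)) = (2*r)*(1/(2*r)) = 1)
√(1106 + 1296) - V(12/(-27)) = √(1106 + 1296) - 1*1 = √2402 - 1 = -1 + √2402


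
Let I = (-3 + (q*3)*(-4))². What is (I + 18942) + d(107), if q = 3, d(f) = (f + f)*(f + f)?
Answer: 66259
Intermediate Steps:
d(f) = 4*f² (d(f) = (2*f)*(2*f) = 4*f²)
I = 1521 (I = (-3 + (3*3)*(-4))² = (-3 + 9*(-4))² = (-3 - 36)² = (-39)² = 1521)
(I + 18942) + d(107) = (1521 + 18942) + 4*107² = 20463 + 4*11449 = 20463 + 45796 = 66259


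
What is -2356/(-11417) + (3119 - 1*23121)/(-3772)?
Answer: 118624833/21532462 ≈ 5.5091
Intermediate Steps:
-2356/(-11417) + (3119 - 1*23121)/(-3772) = -2356*(-1/11417) + (3119 - 23121)*(-1/3772) = 2356/11417 - 20002*(-1/3772) = 2356/11417 + 10001/1886 = 118624833/21532462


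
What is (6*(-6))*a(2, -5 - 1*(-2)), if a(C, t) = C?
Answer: -72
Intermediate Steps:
(6*(-6))*a(2, -5 - 1*(-2)) = (6*(-6))*2 = -36*2 = -72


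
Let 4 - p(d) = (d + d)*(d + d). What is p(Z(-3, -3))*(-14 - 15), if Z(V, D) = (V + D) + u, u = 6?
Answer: -116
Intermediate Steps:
Z(V, D) = 6 + D + V (Z(V, D) = (V + D) + 6 = (D + V) + 6 = 6 + D + V)
p(d) = 4 - 4*d² (p(d) = 4 - (d + d)*(d + d) = 4 - 2*d*2*d = 4 - 4*d²)
p(Z(-3, -3))*(-14 - 15) = (4 - 4*(6 - 3 - 3)²)*(-14 - 15) = (4 - 4*0²)*(-29) = (4 - 4*0)*(-29) = (4 + 0)*(-29) = 4*(-29) = -116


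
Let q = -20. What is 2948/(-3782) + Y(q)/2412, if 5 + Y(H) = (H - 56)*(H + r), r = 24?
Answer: -1379869/1520364 ≈ -0.90759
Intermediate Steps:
Y(H) = -5 + (-56 + H)*(24 + H) (Y(H) = -5 + (H - 56)*(H + 24) = -5 + (-56 + H)*(24 + H))
2948/(-3782) + Y(q)/2412 = 2948/(-3782) + (-1349 + (-20)**2 - 32*(-20))/2412 = 2948*(-1/3782) + (-1349 + 400 + 640)*(1/2412) = -1474/1891 - 309*1/2412 = -1474/1891 - 103/804 = -1379869/1520364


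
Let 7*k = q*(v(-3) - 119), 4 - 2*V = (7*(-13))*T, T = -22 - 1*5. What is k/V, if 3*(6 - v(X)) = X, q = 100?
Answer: 3200/2453 ≈ 1.3045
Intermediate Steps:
T = -27 (T = -22 - 5 = -27)
v(X) = 6 - X/3
V = -2453/2 (V = 2 - 7*(-13)*(-27)/2 = 2 - (-91)*(-27)/2 = 2 - ½*2457 = 2 - 2457/2 = -2453/2 ≈ -1226.5)
k = -1600 (k = (100*((6 - ⅓*(-3)) - 119))/7 = (100*((6 + 1) - 119))/7 = (100*(7 - 119))/7 = (100*(-112))/7 = (⅐)*(-11200) = -1600)
k/V = -1600/(-2453/2) = -1600*(-2/2453) = 3200/2453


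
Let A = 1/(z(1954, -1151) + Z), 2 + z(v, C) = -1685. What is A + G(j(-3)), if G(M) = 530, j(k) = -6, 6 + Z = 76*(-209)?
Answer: 9315809/17577 ≈ 530.00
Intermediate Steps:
z(v, C) = -1687 (z(v, C) = -2 - 1685 = -1687)
Z = -15890 (Z = -6 + 76*(-209) = -6 - 15884 = -15890)
A = -1/17577 (A = 1/(-1687 - 15890) = 1/(-17577) = -1/17577 ≈ -5.6893e-5)
A + G(j(-3)) = -1/17577 + 530 = 9315809/17577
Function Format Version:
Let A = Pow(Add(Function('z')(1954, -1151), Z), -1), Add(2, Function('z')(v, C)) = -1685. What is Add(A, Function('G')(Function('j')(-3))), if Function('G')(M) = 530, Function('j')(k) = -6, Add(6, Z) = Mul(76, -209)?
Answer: Rational(9315809, 17577) ≈ 530.00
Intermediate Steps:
Function('z')(v, C) = -1687 (Function('z')(v, C) = Add(-2, -1685) = -1687)
Z = -15890 (Z = Add(-6, Mul(76, -209)) = Add(-6, -15884) = -15890)
A = Rational(-1, 17577) (A = Pow(Add(-1687, -15890), -1) = Pow(-17577, -1) = Rational(-1, 17577) ≈ -5.6893e-5)
Add(A, Function('G')(Function('j')(-3))) = Add(Rational(-1, 17577), 530) = Rational(9315809, 17577)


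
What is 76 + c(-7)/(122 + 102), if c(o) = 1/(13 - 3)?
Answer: 170241/2240 ≈ 76.000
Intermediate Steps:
c(o) = ⅒ (c(o) = 1/10 = ⅒)
76 + c(-7)/(122 + 102) = 76 + 1/(10*(122 + 102)) = 76 + (⅒)/224 = 76 + (⅒)*(1/224) = 76 + 1/2240 = 170241/2240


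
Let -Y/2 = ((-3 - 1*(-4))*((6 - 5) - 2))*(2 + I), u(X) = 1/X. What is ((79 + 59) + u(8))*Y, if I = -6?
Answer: -1105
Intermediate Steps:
u(X) = 1/X
Y = -8 (Y = -2*(-3 - 1*(-4))*((6 - 5) - 2)*(2 - 6) = -2*(-3 + 4)*(1 - 2)*(-4) = -2*1*(-1)*(-4) = -(-2)*(-4) = -2*4 = -8)
((79 + 59) + u(8))*Y = ((79 + 59) + 1/8)*(-8) = (138 + 1/8)*(-8) = (1105/8)*(-8) = -1105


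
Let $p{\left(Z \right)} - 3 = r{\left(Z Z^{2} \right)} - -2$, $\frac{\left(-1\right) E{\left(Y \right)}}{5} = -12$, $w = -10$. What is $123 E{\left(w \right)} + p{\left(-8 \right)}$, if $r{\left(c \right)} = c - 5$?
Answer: $6868$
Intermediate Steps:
$E{\left(Y \right)} = 60$ ($E{\left(Y \right)} = \left(-5\right) \left(-12\right) = 60$)
$r{\left(c \right)} = -5 + c$ ($r{\left(c \right)} = c - 5 = -5 + c$)
$p{\left(Z \right)} = Z^{3}$ ($p{\left(Z \right)} = 3 + \left(\left(-5 + Z Z^{2}\right) - -2\right) = 3 + \left(\left(-5 + Z^{3}\right) + 2\right) = 3 + \left(-3 + Z^{3}\right) = Z^{3}$)
$123 E{\left(w \right)} + p{\left(-8 \right)} = 123 \cdot 60 + \left(-8\right)^{3} = 7380 - 512 = 6868$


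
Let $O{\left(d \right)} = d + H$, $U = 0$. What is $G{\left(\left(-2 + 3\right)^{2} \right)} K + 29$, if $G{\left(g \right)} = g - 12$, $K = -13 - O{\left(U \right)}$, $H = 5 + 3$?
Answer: $260$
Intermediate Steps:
$H = 8$
$O{\left(d \right)} = 8 + d$ ($O{\left(d \right)} = d + 8 = 8 + d$)
$K = -21$ ($K = -13 - \left(8 + 0\right) = -13 - 8 = -21$)
$G{\left(g \right)} = -12 + g$
$G{\left(\left(-2 + 3\right)^{2} \right)} K + 29 = \left(-12 + \left(-2 + 3\right)^{2}\right) \left(-21\right) + 29 = \left(-12 + 1^{2}\right) \left(-21\right) + 29 = \left(-12 + 1\right) \left(-21\right) + 29 = \left(-11\right) \left(-21\right) + 29 = 231 + 29 = 260$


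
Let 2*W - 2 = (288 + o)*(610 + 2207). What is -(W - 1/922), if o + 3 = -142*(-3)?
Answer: -461665914/461 ≈ -1.0014e+6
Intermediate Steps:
o = 423 (o = -3 - 142*(-3) = -3 + 426 = 423)
W = 2002889/2 (W = 1 + ((288 + 423)*(610 + 2207))/2 = 1 + (711*2817)/2 = 1 + (1/2)*2002887 = 1 + 2002887/2 = 2002889/2 ≈ 1.0014e+6)
-(W - 1/922) = -(2002889/2 - 1/922) = -1*461665914/461 = -461665914/461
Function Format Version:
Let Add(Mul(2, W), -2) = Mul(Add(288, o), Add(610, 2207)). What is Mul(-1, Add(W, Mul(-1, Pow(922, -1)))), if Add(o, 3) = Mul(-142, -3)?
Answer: Rational(-461665914, 461) ≈ -1.0014e+6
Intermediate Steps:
o = 423 (o = Add(-3, Mul(-142, -3)) = Add(-3, 426) = 423)
W = Rational(2002889, 2) (W = Add(1, Mul(Rational(1, 2), Mul(Add(288, 423), Add(610, 2207)))) = Add(1, Mul(Rational(1, 2), Mul(711, 2817))) = Add(1, Mul(Rational(1, 2), 2002887)) = Add(1, Rational(2002887, 2)) = Rational(2002889, 2) ≈ 1.0014e+6)
Mul(-1, Add(W, Mul(-1, Pow(922, -1)))) = Mul(-1, Add(Rational(2002889, 2), Mul(-1, Pow(922, -1)))) = Mul(-1, Add(Rational(2002889, 2), Mul(-1, Rational(1, 922)))) = Mul(-1, Add(Rational(2002889, 2), Rational(-1, 922))) = Mul(-1, Rational(461665914, 461)) = Rational(-461665914, 461)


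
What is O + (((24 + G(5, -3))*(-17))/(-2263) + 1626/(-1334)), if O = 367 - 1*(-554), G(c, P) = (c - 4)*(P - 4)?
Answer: 1388529685/1509421 ≈ 919.91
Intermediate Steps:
G(c, P) = (-4 + P)*(-4 + c) (G(c, P) = (-4 + c)*(-4 + P) = (-4 + P)*(-4 + c))
O = 921 (O = 367 + 554 = 921)
O + (((24 + G(5, -3))*(-17))/(-2263) + 1626/(-1334)) = 921 + (((24 + (16 - 4*(-3) - 4*5 - 3*5))*(-17))/(-2263) + 1626/(-1334)) = 921 + (((24 + (16 + 12 - 20 - 15))*(-17))*(-1/2263) + 1626*(-1/1334)) = 921 + (((24 - 7)*(-17))*(-1/2263) - 813/667) = 921 + ((17*(-17))*(-1/2263) - 813/667) = 921 + (-289*(-1/2263) - 813/667) = 921 + (289/2263 - 813/667) = 921 - 1647056/1509421 = 1388529685/1509421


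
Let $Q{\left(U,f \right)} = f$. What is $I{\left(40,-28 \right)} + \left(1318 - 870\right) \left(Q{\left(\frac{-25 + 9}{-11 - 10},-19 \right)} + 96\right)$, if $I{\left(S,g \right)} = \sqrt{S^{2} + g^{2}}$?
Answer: $34496 + 4 \sqrt{149} \approx 34545.0$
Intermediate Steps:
$I{\left(40,-28 \right)} + \left(1318 - 870\right) \left(Q{\left(\frac{-25 + 9}{-11 - 10},-19 \right)} + 96\right) = \sqrt{40^{2} + \left(-28\right)^{2}} + \left(1318 - 870\right) \left(-19 + 96\right) = \sqrt{1600 + 784} + 448 \cdot 77 = \sqrt{2384} + 34496 = 4 \sqrt{149} + 34496 = 34496 + 4 \sqrt{149}$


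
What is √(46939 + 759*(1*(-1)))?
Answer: 2*√11545 ≈ 214.90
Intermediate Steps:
√(46939 + 759*(1*(-1))) = √(46939 + 759*(-1)) = √(46939 - 759) = √46180 = 2*√11545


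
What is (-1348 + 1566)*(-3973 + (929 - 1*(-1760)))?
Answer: -279912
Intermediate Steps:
(-1348 + 1566)*(-3973 + (929 - 1*(-1760))) = 218*(-3973 + (929 + 1760)) = 218*(-3973 + 2689) = 218*(-1284) = -279912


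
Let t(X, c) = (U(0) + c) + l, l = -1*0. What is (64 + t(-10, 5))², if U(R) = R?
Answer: 4761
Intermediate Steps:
l = 0
t(X, c) = c (t(X, c) = (0 + c) + 0 = c + 0 = c)
(64 + t(-10, 5))² = (64 + 5)² = 69² = 4761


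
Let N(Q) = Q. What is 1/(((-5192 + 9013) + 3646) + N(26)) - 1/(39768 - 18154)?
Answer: 14121/161953702 ≈ 8.7192e-5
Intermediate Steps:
1/(((-5192 + 9013) + 3646) + N(26)) - 1/(39768 - 18154) = 1/(((-5192 + 9013) + 3646) + 26) - 1/(39768 - 18154) = 1/((3821 + 3646) + 26) - 1/21614 = 1/(7467 + 26) - 1*1/21614 = 1/7493 - 1/21614 = 14121/161953702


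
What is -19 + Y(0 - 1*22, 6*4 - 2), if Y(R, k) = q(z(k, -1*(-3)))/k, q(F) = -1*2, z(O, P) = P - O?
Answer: -210/11 ≈ -19.091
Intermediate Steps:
q(F) = -2
Y(R, k) = -2/k
-19 + Y(0 - 1*22, 6*4 - 2) = -19 - 2/(6*4 - 2) = -19 - 2/(24 - 2) = -19 - 2/22 = -19 - 2*1/22 = -19 - 1/11 = -210/11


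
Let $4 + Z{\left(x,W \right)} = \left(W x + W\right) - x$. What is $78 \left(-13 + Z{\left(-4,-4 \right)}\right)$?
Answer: $-78$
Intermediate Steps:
$Z{\left(x,W \right)} = -4 + W - x + W x$ ($Z{\left(x,W \right)} = -4 - \left(x - W - W x\right) = -4 + \left(W - x + W x\right) = -4 + W - x + W x$)
$78 \left(-13 + Z{\left(-4,-4 \right)}\right) = 78 \left(-13 - -12\right) = 78 \left(-13 + \left(-4 - 4 + 4 + 16\right)\right) = 78 \left(-13 + 12\right) = 78 \left(-1\right) = -78$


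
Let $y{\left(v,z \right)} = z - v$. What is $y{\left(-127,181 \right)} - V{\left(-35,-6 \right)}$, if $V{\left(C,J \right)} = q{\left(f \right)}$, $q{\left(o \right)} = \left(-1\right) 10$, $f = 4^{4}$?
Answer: $318$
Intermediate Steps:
$f = 256$
$q{\left(o \right)} = -10$
$V{\left(C,J \right)} = -10$
$y{\left(-127,181 \right)} - V{\left(-35,-6 \right)} = \left(181 - -127\right) - -10 = \left(181 + 127\right) + 10 = 308 + 10 = 318$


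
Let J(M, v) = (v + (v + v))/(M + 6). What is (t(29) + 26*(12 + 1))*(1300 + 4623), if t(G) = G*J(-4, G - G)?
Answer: 2001974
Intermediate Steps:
J(M, v) = 3*v/(6 + M) (J(M, v) = (v + 2*v)/(6 + M) = (3*v)/(6 + M) = 3*v/(6 + M))
t(G) = 0 (t(G) = G*(3*(G - G)/(6 - 4)) = G*(3*0/2) = G*(3*0*(1/2)) = G*0 = 0)
(t(29) + 26*(12 + 1))*(1300 + 4623) = (0 + 26*(12 + 1))*(1300 + 4623) = (0 + 26*13)*5923 = (0 + 338)*5923 = 338*5923 = 2001974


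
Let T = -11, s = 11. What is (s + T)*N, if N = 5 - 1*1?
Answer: 0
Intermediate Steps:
N = 4 (N = 5 - 1 = 4)
(s + T)*N = (11 - 11)*4 = 0*4 = 0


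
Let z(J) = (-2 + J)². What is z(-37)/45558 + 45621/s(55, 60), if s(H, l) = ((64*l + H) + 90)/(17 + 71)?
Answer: 20322821641/20172070 ≈ 1007.5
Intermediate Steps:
s(H, l) = 45/44 + H/88 + 8*l/11 (s(H, l) = ((H + 64*l) + 90)/88 = (90 + H + 64*l)*(1/88) = 45/44 + H/88 + 8*l/11)
z(-37)/45558 + 45621/s(55, 60) = (-2 - 37)²/45558 + 45621/(45/44 + (1/88)*55 + (8/11)*60) = (-39)²*(1/45558) + 45621/(45/44 + 5/8 + 480/11) = 1521*(1/45558) + 45621/(3985/88) = 169/5062 + 45621*(88/3985) = 169/5062 + 4014648/3985 = 20322821641/20172070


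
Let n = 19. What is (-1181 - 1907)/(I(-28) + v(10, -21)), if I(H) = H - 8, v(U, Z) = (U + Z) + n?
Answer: 772/7 ≈ 110.29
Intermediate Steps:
v(U, Z) = 19 + U + Z (v(U, Z) = (U + Z) + 19 = 19 + U + Z)
I(H) = -8 + H
(-1181 - 1907)/(I(-28) + v(10, -21)) = (-1181 - 1907)/((-8 - 28) + (19 + 10 - 21)) = -3088/(-36 + 8) = -3088/(-28) = -3088*(-1/28) = 772/7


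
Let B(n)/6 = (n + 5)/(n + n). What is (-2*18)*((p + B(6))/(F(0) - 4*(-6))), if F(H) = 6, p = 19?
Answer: -147/5 ≈ -29.400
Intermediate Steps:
B(n) = 3*(5 + n)/n (B(n) = 6*((n + 5)/(n + n)) = 6*((5 + n)/((2*n))) = 6*((5 + n)*(1/(2*n))) = 6*((5 + n)/(2*n)) = 3*(5 + n)/n)
(-2*18)*((p + B(6))/(F(0) - 4*(-6))) = (-2*18)*((19 + (3 + 15/6))/(6 - 4*(-6))) = -36*(19 + (3 + 15*(⅙)))/(6 + 24) = -36*(19 + (3 + 5/2))/30 = -36*(19 + 11/2)/30 = -882/30 = -36*49/60 = -147/5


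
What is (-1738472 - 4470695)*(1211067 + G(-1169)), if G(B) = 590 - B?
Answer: -7530639175942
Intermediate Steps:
(-1738472 - 4470695)*(1211067 + G(-1169)) = (-1738472 - 4470695)*(1211067 + (590 - 1*(-1169))) = -6209167*(1211067 + (590 + 1169)) = -6209167*(1211067 + 1759) = -6209167*1212826 = -7530639175942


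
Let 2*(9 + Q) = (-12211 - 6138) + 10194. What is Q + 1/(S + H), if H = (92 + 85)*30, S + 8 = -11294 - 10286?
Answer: -33260024/8139 ≈ -4086.5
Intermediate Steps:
Q = -8173/2 (Q = -9 + ((-12211 - 6138) + 10194)/2 = -9 + (-18349 + 10194)/2 = -9 + (½)*(-8155) = -9 - 8155/2 = -8173/2 ≈ -4086.5)
S = -21588 (S = -8 + (-11294 - 10286) = -8 - 21580 = -21588)
H = 5310 (H = 177*30 = 5310)
Q + 1/(S + H) = -8173/2 + 1/(-21588 + 5310) = -8173/2 + 1/(-16278) = -8173/2 - 1/16278 = -33260024/8139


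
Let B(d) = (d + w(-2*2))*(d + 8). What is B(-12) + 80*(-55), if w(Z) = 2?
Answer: -4360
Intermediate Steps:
B(d) = (2 + d)*(8 + d) (B(d) = (d + 2)*(d + 8) = (2 + d)*(8 + d))
B(-12) + 80*(-55) = (16 + (-12)² + 10*(-12)) + 80*(-55) = (16 + 144 - 120) - 4400 = 40 - 4400 = -4360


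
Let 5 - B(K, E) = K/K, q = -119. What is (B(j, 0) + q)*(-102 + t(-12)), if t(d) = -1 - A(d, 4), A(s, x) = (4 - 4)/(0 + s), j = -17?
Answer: 11845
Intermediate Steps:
A(s, x) = 0 (A(s, x) = 0/s = 0)
B(K, E) = 4 (B(K, E) = 5 - K/K = 5 - 1*1 = 5 - 1 = 4)
t(d) = -1 (t(d) = -1 - 1*0 = -1 + 0 = -1)
(B(j, 0) + q)*(-102 + t(-12)) = (4 - 119)*(-102 - 1) = -115*(-103) = 11845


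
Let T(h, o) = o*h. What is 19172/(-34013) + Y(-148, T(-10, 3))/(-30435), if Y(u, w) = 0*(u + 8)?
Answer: -19172/34013 ≈ -0.56367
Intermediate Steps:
T(h, o) = h*o
Y(u, w) = 0 (Y(u, w) = 0*(8 + u) = 0)
19172/(-34013) + Y(-148, T(-10, 3))/(-30435) = 19172/(-34013) + 0/(-30435) = 19172*(-1/34013) + 0*(-1/30435) = -19172/34013 + 0 = -19172/34013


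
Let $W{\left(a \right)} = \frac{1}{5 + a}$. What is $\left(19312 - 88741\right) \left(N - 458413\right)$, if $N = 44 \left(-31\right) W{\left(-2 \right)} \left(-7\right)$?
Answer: $31606186813$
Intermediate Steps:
$N = \frac{9548}{3}$ ($N = 44 \left(-31\right) \frac{1}{5 - 2} \left(-7\right) = - 1364 \cdot \frac{1}{3} \left(-7\right) = \left(-1364\right) \left(- \frac{7}{3}\right) = \frac{9548}{3} \approx 3182.7$)
$\left(19312 - 88741\right) \left(N - 458413\right) = \left(19312 - 88741\right) \left(\frac{9548}{3} - 458413\right) = \left(-69429\right) \left(- \frac{1365691}{3}\right) = 31606186813$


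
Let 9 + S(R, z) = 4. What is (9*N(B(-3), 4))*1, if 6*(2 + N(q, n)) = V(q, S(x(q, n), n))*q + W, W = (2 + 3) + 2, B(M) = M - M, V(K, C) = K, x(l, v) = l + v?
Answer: -15/2 ≈ -7.5000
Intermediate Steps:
S(R, z) = -5 (S(R, z) = -9 + 4 = -5)
B(M) = 0
W = 7 (W = 5 + 2 = 7)
N(q, n) = -⅚ + q²/6 (N(q, n) = -2 + (q*q + 7)/6 = -2 + (q² + 7)/6 = -2 + (7 + q²)/6 = -2 + (7/6 + q²/6) = -⅚ + q²/6)
(9*N(B(-3), 4))*1 = (9*(-⅚ + (⅙)*0²))*1 = (9*(-⅚ + (⅙)*0))*1 = (9*(-⅚ + 0))*1 = (9*(-⅚))*1 = -15/2*1 = -15/2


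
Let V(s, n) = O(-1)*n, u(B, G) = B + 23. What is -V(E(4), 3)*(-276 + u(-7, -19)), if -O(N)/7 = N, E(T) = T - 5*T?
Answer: 5460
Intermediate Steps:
E(T) = -4*T
O(N) = -7*N
u(B, G) = 23 + B
V(s, n) = 7*n (V(s, n) = (-7*(-1))*n = 7*n)
-V(E(4), 3)*(-276 + u(-7, -19)) = -7*3*(-276 + (23 - 7)) = -21*(-276 + 16) = -21*(-260) = -1*(-5460) = 5460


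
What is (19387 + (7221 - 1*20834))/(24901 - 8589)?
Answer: 2887/8156 ≈ 0.35397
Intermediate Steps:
(19387 + (7221 - 1*20834))/(24901 - 8589) = (19387 + (7221 - 20834))/16312 = (19387 - 13613)*(1/16312) = 5774*(1/16312) = 2887/8156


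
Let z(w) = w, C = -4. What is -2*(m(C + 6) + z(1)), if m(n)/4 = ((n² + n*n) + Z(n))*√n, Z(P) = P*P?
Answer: -2 - 96*√2 ≈ -137.76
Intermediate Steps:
Z(P) = P²
m(n) = 12*n^(5/2) (m(n) = 4*(((n² + n*n) + n²)*√n) = 4*(((n² + n²) + n²)*√n) = 4*((2*n² + n²)*√n) = 4*((3*n²)*√n) = 4*(3*n^(5/2)) = 12*n^(5/2))
-2*(m(C + 6) + z(1)) = -2*(12*(-4 + 6)^(5/2) + 1) = -2*(12*2^(5/2) + 1) = -2*(12*(4*√2) + 1) = -2*(48*√2 + 1) = -2*(1 + 48*√2) = -2 - 96*√2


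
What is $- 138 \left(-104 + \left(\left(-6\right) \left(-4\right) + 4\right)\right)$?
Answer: $10488$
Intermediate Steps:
$- 138 \left(-104 + \left(\left(-6\right) \left(-4\right) + 4\right)\right) = - 138 \left(-104 + \left(24 + 4\right)\right) = - 138 \left(-104 + 28\right) = \left(-138\right) \left(-76\right) = 10488$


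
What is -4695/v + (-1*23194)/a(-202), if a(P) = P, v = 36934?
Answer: 1366931/11918 ≈ 114.69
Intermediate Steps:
-4695/v + (-1*23194)/a(-202) = -4695/36934 - 1*23194/(-202) = -4695*1/36934 - 23194*(-1/202) = -15/118 + 11597/101 = 1366931/11918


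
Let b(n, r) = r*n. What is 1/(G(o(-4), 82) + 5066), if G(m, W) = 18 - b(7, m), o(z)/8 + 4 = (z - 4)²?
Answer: 1/1724 ≈ 0.00058005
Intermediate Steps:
b(n, r) = n*r
o(z) = -32 + 8*(-4 + z)² (o(z) = -32 + 8*(z - 4)² = -32 + 8*(-4 + z)²)
G(m, W) = 18 - 7*m
1/(G(o(-4), 82) + 5066) = 1/((18 - 7*(-32 + 8*(-4 - 4)²)) + 5066) = 1/((18 - 7*(-32 + 8*(-8)²)) + 5066) = 1/((18 - 7*(-32 + 8*64)) + 5066) = 1/((18 - 7*(-32 + 512)) + 5066) = 1/((18 - 7*480) + 5066) = 1/((18 - 3360) + 5066) = 1/(-3342 + 5066) = 1/1724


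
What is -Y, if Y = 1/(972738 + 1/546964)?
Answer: -546964/532052667433 ≈ -1.0280e-6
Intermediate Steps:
Y = 546964/532052667433 (Y = 1/(972738 + 1/546964) = 1/(532052667433/546964) = 546964/532052667433 ≈ 1.0280e-6)
-Y = -1*546964/532052667433 = -546964/532052667433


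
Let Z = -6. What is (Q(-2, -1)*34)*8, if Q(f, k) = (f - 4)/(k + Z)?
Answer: 1632/7 ≈ 233.14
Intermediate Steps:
Q(f, k) = (-4 + f)/(-6 + k) (Q(f, k) = (f - 4)/(k - 6) = (-4 + f)/(-6 + k))
(Q(-2, -1)*34)*8 = (((-4 - 2)/(-6 - 1))*34)*8 = ((-6/(-7))*34)*8 = (-⅐*(-6)*34)*8 = ((6/7)*34)*8 = (204/7)*8 = 1632/7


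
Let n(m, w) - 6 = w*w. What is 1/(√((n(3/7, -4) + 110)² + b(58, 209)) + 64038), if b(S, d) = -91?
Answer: 64038/4100848111 - √17333/4100848111 ≈ 1.5584e-5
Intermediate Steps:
n(m, w) = 6 + w² (n(m, w) = 6 + w*w = 6 + w²)
1/(√((n(3/7, -4) + 110)² + b(58, 209)) + 64038) = 1/(√(((6 + (-4)²) + 110)² - 91) + 64038) = 1/(√(((6 + 16) + 110)² - 91) + 64038) = 1/(√((22 + 110)² - 91) + 64038) = 1/(√(132² - 91) + 64038) = 1/(√(17424 - 91) + 64038) = 1/(√17333 + 64038) = 1/(64038 + √17333)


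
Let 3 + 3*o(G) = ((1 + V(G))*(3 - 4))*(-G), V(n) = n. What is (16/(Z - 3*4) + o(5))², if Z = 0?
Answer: 529/9 ≈ 58.778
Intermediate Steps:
o(G) = -1 - G*(-1 - G)/3 (o(G) = -1 + (((1 + G)*(3 - 4))*(-G))/3 = -1 + (((1 + G)*(-1))*(-G))/3 = -1 + ((-1 - G)*(-G))/3 = -1 + (-G*(-1 - G))/3 = -1 - G*(-1 - G)/3)
(16/(Z - 3*4) + o(5))² = (16/(0 - 3*4) + (-1 + (⅓)*5 + (⅓)*5²))² = (16/(0 - 12) + (-1 + 5/3 + (⅓)*25))² = (16/(-12) + (-1 + 5/3 + 25/3))² = (16*(-1/12) + 9)² = (-4/3 + 9)² = (23/3)² = 529/9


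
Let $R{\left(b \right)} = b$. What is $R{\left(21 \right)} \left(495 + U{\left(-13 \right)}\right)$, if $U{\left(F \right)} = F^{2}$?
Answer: $13944$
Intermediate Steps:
$R{\left(21 \right)} \left(495 + U{\left(-13 \right)}\right) = 21 \left(495 + \left(-13\right)^{2}\right) = 21 \left(495 + 169\right) = 21 \cdot 664 = 13944$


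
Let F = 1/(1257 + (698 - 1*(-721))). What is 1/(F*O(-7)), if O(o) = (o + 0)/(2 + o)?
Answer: 13380/7 ≈ 1911.4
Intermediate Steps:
O(o) = o/(2 + o)
F = 1/2676 (F = 1/(1257 + (698 + 721)) = 1/(1257 + 1419) = 1/2676 ≈ 0.00037369)
1/(F*O(-7)) = 1/((-7/(2 - 7))/2676) = 1/((-7/(-5))/2676) = 1/((-7*(-1/5))/2676) = 1/((1/2676)*(7/5)) = 1/(7/13380) = 13380/7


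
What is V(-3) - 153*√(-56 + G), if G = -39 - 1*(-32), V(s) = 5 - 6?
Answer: -1 - 459*I*√7 ≈ -1.0 - 1214.4*I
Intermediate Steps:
V(s) = -1
G = -7 (G = -39 + 32 = -7)
V(-3) - 153*√(-56 + G) = -1 - 153*√(-56 - 7) = -1 - 459*I*√7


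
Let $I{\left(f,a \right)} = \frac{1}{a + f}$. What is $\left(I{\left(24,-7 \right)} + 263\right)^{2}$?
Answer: $\frac{19998784}{289} \approx 69200.0$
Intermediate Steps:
$\left(I{\left(24,-7 \right)} + 263\right)^{2} = \left(\frac{1}{-7 + 24} + 263\right)^{2} = \left(\frac{1}{17} + 263\right)^{2} = \left(\frac{4472}{17}\right)^{2} = \frac{19998784}{289}$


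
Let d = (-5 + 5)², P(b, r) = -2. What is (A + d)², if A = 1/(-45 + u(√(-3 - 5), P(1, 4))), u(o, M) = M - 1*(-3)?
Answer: 1/1936 ≈ 0.00051653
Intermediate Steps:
u(o, M) = 3 + M (u(o, M) = M + 3 = 3 + M)
d = 0 (d = 0² = 0)
A = -1/44 (A = 1/(-45 + (3 - 2)) = 1/(-45 + 1) = 1/(-44) = -1/44 ≈ -0.022727)
(A + d)² = (-1/44 + 0)² = (-1/44)² = 1/1936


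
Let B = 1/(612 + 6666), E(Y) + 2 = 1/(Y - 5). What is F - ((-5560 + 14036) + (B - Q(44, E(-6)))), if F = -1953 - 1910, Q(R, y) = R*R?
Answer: -75713035/7278 ≈ -10403.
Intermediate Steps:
E(Y) = -2 + 1/(-5 + Y) (E(Y) = -2 + 1/(Y - 5) = -2 + 1/(-5 + Y))
Q(R, y) = R**2
B = 1/7278 ≈ 0.00013740
F = -3863
F - ((-5560 + 14036) + (B - Q(44, E(-6)))) = -3863 - ((-5560 + 14036) + (1/7278 - 1*44**2)) = -3863 - (8476 + (1/7278 - 1*1936)) = -3863 - (8476 + (1/7278 - 1936)) = -3863 - (8476 - 14090207/7278) = -3863 - 1*47598121/7278 = -3863 - 47598121/7278 = -75713035/7278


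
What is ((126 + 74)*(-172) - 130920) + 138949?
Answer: -26371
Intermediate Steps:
((126 + 74)*(-172) - 130920) + 138949 = (200*(-172) - 130920) + 138949 = (-34400 - 130920) + 138949 = -165320 + 138949 = -26371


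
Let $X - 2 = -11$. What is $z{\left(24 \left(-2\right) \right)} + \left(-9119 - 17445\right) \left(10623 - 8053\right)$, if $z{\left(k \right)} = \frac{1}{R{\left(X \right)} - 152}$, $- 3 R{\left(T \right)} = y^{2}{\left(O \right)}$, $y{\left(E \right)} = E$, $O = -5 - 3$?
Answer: $- \frac{35500129603}{520} \approx -6.8269 \cdot 10^{7}$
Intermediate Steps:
$X = -9$ ($X = 2 - 11 = -9$)
$O = -8$ ($O = -5 - 3 = -8$)
$R{\left(T \right)} = - \frac{64}{3}$ ($R{\left(T \right)} = - \frac{\left(-8\right)^{2}}{3} = \left(- \frac{1}{3}\right) 64 = - \frac{64}{3}$)
$z{\left(k \right)} = - \frac{3}{520}$ ($z{\left(k \right)} = \frac{1}{- \frac{64}{3} - 152} = \frac{1}{- \frac{520}{3}} = - \frac{3}{520}$)
$z{\left(24 \left(-2\right) \right)} + \left(-9119 - 17445\right) \left(10623 - 8053\right) = - \frac{3}{520} + \left(-9119 - 17445\right) \left(10623 - 8053\right) = - \frac{3}{520} - 68269480 = - \frac{35500129603}{520}$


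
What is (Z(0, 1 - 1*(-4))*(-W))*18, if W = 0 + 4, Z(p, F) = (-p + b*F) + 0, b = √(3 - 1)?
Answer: -360*√2 ≈ -509.12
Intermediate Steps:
b = √2 ≈ 1.4142
Z(p, F) = -p + F*√2 (Z(p, F) = (-p + √2*F) + 0 = (-p + F*√2) + 0 = -p + F*√2)
W = 4
(Z(0, 1 - 1*(-4))*(-W))*18 = ((-1*0 + (1 - 1*(-4))*√2)*(-1*4))*18 = ((0 + (1 + 4)*√2)*(-4))*18 = ((0 + 5*√2)*(-4))*18 = ((5*√2)*(-4))*18 = -20*√2*18 = -360*√2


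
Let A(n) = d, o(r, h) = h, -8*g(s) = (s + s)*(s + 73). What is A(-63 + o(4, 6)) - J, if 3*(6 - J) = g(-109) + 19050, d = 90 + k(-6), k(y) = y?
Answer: 6101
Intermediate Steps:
g(s) = -s*(73 + s)/4 (g(s) = -(s + s)*(s + 73)/8 = -2*s*(73 + s)/8 = -s*(73 + s)/4)
d = 84 (d = 90 - 6 = 84)
A(n) = 84
J = -6017 (J = 6 - (-¼*(-109)*(73 - 109) + 19050)/3 = 6 - (-¼*(-109)*(-36) + 19050)/3 = 6 - (-981 + 19050)/3 = 6 - ⅓*18069 = 6 - 6023 = -6017)
A(-63 + o(4, 6)) - J = 84 - 1*(-6017) = 84 + 6017 = 6101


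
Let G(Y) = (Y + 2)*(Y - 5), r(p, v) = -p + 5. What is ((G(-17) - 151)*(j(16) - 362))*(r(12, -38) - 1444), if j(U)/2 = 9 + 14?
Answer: 82074364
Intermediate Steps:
j(U) = 46 (j(U) = 2*(9 + 14) = 2*23 = 46)
r(p, v) = 5 - p
G(Y) = (-5 + Y)*(2 + Y) (G(Y) = (2 + Y)*(-5 + Y) = (-5 + Y)*(2 + Y))
((G(-17) - 151)*(j(16) - 362))*(r(12, -38) - 1444) = (((-10 + (-17)² - 3*(-17)) - 151)*(46 - 362))*((5 - 1*12) - 1444) = (((-10 + 289 + 51) - 151)*(-316))*((5 - 12) - 1444) = ((330 - 151)*(-316))*(-7 - 1444) = (179*(-316))*(-1451) = -56564*(-1451) = 82074364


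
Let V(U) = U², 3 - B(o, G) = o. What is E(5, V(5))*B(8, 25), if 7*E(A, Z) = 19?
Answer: -95/7 ≈ -13.571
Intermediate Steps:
B(o, G) = 3 - o
E(A, Z) = 19/7 (E(A, Z) = (⅐)*19 = 19/7)
E(5, V(5))*B(8, 25) = 19*(3 - 1*8)/7 = 19*(3 - 8)/7 = (19/7)*(-5) = -95/7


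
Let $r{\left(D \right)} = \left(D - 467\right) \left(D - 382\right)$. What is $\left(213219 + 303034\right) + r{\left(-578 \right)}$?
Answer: $1519453$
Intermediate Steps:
$r{\left(D \right)} = \left(-467 + D\right) \left(-382 + D\right)$
$\left(213219 + 303034\right) + r{\left(-578 \right)} = \left(213219 + 303034\right) + \left(178394 + \left(-578\right)^{2} - -490722\right) = 516253 + \left(178394 + 334084 + 490722\right) = 516253 + 1003200 = 1519453$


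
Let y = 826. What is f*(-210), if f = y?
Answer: -173460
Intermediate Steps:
f = 826
f*(-210) = 826*(-210) = -173460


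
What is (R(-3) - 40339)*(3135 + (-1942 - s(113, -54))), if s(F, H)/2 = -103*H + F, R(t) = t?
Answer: 409753694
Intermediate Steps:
s(F, H) = -206*H + 2*F (s(F, H) = 2*(-103*H + F) = 2*(F - 103*H) = -206*H + 2*F)
(R(-3) - 40339)*(3135 + (-1942 - s(113, -54))) = (-3 - 40339)*(3135 + (-1942 - (-206*(-54) + 2*113))) = -40342*(3135 + (-1942 - (11124 + 226))) = -40342*(3135 + (-1942 - 1*11350)) = -40342*(3135 + (-1942 - 11350)) = -40342*(3135 - 13292) = -40342*(-10157) = 409753694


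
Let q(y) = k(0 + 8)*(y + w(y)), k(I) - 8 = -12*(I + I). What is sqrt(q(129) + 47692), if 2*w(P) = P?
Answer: 2*sqrt(3022) ≈ 109.95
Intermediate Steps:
k(I) = 8 - 24*I (k(I) = 8 - 12*(I + I) = 8 - 24*I)
w(P) = P/2
q(y) = -276*y (q(y) = (8 - 24*(0 + 8))*(y + y/2) = (8 - 24*8)*(3*y/2) = (8 - 192)*(3*y/2) = -276*y)
sqrt(q(129) + 47692) = sqrt(-276*129 + 47692) = sqrt(-35604 + 47692) = sqrt(12088) = 2*sqrt(3022)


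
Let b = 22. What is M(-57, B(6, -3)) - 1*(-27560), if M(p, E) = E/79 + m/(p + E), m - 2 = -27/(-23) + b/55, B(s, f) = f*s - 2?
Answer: 19279250631/699545 ≈ 27560.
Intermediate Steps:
B(s, f) = -2 + f*s
m = 411/115 (m = 2 + (-27/(-23) + 22/55) = 2 + (-27*(-1/23) + 22*(1/55)) = 2 + (27/23 + ⅖) = 2 + 181/115 = 411/115 ≈ 3.5739)
M(p, E) = E/79 + 411/(115*(E + p)) (M(p, E) = E/79 + 411/(115*(p + E)) = E*(1/79) + 411/(115*(E + p)) = E/79 + 411/(115*(E + p)))
M(-57, B(6, -3)) - 1*(-27560) = (411/115 + (-2 - 3*6)²/79 + (1/79)*(-2 - 3*6)*(-57))/((-2 - 3*6) - 57) - 1*(-27560) = (411/115 + (-2 - 18)²/79 + (1/79)*(-2 - 18)*(-57))/((-2 - 18) - 57) + 27560 = (411/115 + (1/79)*(-20)² + (1/79)*(-20)*(-57))/(-20 - 57) + 27560 = (411/115 + (1/79)*400 + 1140/79)/(-77) + 27560 = -(411/115 + 400/79 + 1140/79)/77 + 27560 = -1/77*209569/9085 + 27560 = -209569/699545 + 27560 = 19279250631/699545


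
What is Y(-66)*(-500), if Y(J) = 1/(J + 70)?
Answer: -125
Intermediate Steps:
Y(J) = 1/(70 + J)
Y(-66)*(-500) = -500/(70 - 66) = -500/4 = (¼)*(-500) = -125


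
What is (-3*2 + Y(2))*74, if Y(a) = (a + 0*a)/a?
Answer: -370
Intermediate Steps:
Y(a) = 1 (Y(a) = (a + 0)/a = a/a = 1)
(-3*2 + Y(2))*74 = (-3*2 + 1)*74 = (-6 + 1)*74 = -5*74 = -370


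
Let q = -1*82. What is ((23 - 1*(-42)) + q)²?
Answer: 289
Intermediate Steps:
q = -82
((23 - 1*(-42)) + q)² = ((23 - 1*(-42)) - 82)² = ((23 + 42) - 82)² = (65 - 82)² = (-17)² = 289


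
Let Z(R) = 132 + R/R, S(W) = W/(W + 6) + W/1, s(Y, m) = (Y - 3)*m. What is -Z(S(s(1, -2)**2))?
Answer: -133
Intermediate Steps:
s(Y, m) = m*(-3 + Y) (s(Y, m) = (-3 + Y)*m = m*(-3 + Y))
S(W) = W + W/(6 + W) (S(W) = W/(6 + W) + W*1 = W/(6 + W) + W = W + W/(6 + W))
Z(R) = 133 (Z(R) = 132 + 1 = 133)
-Z(S(s(1, -2)**2)) = -1*133 = -133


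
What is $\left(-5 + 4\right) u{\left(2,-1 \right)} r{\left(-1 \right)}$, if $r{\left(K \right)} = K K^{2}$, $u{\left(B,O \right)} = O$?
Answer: $-1$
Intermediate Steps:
$r{\left(K \right)} = K^{3}$
$\left(-5 + 4\right) u{\left(2,-1 \right)} r{\left(-1 \right)} = \left(-5 + 4\right) \left(-1\right) \left(-1\right)^{3} = \left(-1\right) \left(-1\right) \left(-1\right) = 1 \left(-1\right) = -1$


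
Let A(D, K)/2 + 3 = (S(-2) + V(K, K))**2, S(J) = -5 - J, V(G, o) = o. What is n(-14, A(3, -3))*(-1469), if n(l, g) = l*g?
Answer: 1357356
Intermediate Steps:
A(D, K) = -6 + 2*(-3 + K)**2 (A(D, K) = -6 + 2*((-5 - 1*(-2)) + K)**2 = -6 + 2*((-5 + 2) + K)**2 = -6 + 2*(-3 + K)**2)
n(l, g) = g*l
n(-14, A(3, -3))*(-1469) = ((-6 + 2*(-3 - 3)**2)*(-14))*(-1469) = ((-6 + 2*(-6)**2)*(-14))*(-1469) = ((-6 + 2*36)*(-14))*(-1469) = ((-6 + 72)*(-14))*(-1469) = (66*(-14))*(-1469) = -924*(-1469) = 1357356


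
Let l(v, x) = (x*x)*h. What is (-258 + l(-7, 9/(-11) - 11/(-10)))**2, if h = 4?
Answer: 607603101121/9150625 ≈ 66400.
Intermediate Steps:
l(v, x) = 4*x**2 (l(v, x) = (x*x)*4 = x**2*4 = 4*x**2)
(-258 + l(-7, 9/(-11) - 11/(-10)))**2 = (-258 + 4*(9/(-11) - 11/(-10))**2)**2 = (-258 + 4*(9*(-1/11) - 11*(-1/10))**2)**2 = (-258 + 4*(-9/11 + 11/10)**2)**2 = (-258 + 4*(31/110)**2)**2 = (-258 + 4*(961/12100))**2 = (-258 + 961/3025)**2 = (-779489/3025)**2 = 607603101121/9150625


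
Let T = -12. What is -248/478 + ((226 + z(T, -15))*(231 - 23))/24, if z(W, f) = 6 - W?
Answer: 1515844/717 ≈ 2114.1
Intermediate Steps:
-248/478 + ((226 + z(T, -15))*(231 - 23))/24 = -248/478 + ((226 + (6 - 1*(-12)))*(231 - 23))/24 = -248*1/478 + ((226 + (6 + 12))*208)*(1/24) = -124/239 + ((226 + 18)*208)*(1/24) = -124/239 + (244*208)*(1/24) = -124/239 + 50752*(1/24) = -124/239 + 6344/3 = 1515844/717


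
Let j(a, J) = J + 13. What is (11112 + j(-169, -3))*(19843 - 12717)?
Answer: 79255372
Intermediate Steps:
j(a, J) = 13 + J
(11112 + j(-169, -3))*(19843 - 12717) = (11112 + (13 - 3))*(19843 - 12717) = (11112 + 10)*7126 = 11122*7126 = 79255372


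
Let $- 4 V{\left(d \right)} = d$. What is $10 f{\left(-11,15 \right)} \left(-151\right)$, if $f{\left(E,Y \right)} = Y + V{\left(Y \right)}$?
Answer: $- \frac{33975}{2} \approx -16988.0$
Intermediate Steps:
$V{\left(d \right)} = - \frac{d}{4}$
$f{\left(E,Y \right)} = \frac{3 Y}{4}$ ($f{\left(E,Y \right)} = Y - \frac{Y}{4} = \frac{3 Y}{4}$)
$10 f{\left(-11,15 \right)} \left(-151\right) = 10 \cdot \frac{3}{4} \cdot 15 \left(-151\right) = 10 \cdot \frac{45}{4} \left(-151\right) = \frac{225}{2} \left(-151\right) = - \frac{33975}{2}$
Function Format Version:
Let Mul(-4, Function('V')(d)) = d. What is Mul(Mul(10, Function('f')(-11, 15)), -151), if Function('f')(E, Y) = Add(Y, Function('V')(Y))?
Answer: Rational(-33975, 2) ≈ -16988.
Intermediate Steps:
Function('V')(d) = Mul(Rational(-1, 4), d)
Function('f')(E, Y) = Mul(Rational(3, 4), Y) (Function('f')(E, Y) = Add(Y, Mul(Rational(-1, 4), Y)) = Mul(Rational(3, 4), Y))
Mul(Mul(10, Function('f')(-11, 15)), -151) = Mul(Mul(10, Mul(Rational(3, 4), 15)), -151) = Mul(Mul(10, Rational(45, 4)), -151) = Mul(Rational(225, 2), -151) = Rational(-33975, 2)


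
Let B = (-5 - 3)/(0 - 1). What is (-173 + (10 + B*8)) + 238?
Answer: 139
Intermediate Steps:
B = 8 (B = -8/(-1) = -8*(-1) = 8)
(-173 + (10 + B*8)) + 238 = (-173 + (10 + 8*8)) + 238 = (-173 + (10 + 64)) + 238 = (-173 + 74) + 238 = -99 + 238 = 139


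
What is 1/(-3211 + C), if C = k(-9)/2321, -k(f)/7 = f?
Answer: -2321/7452668 ≈ -0.00031143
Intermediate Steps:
k(f) = -7*f
C = 63/2321 (C = -7*(-9)/2321 = 63*(1/2321) = 63/2321 ≈ 0.027143)
1/(-3211 + C) = 1/(-3211 + 63/2321) = 1/(-7452668/2321) = -2321/7452668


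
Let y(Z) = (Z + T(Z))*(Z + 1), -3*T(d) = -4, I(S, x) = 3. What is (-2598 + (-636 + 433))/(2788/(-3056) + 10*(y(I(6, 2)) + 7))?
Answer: -6419892/555629 ≈ -11.554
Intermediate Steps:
T(d) = 4/3 (T(d) = -⅓*(-4) = 4/3)
y(Z) = (1 + Z)*(4/3 + Z) (y(Z) = (Z + 4/3)*(Z + 1) = (4/3 + Z)*(1 + Z) = (1 + Z)*(4/3 + Z))
(-2598 + (-636 + 433))/(2788/(-3056) + 10*(y(I(6, 2)) + 7)) = (-2598 + (-636 + 433))/(2788/(-3056) + 10*((4/3 + 3² + (7/3)*3) + 7)) = (-2598 - 203)/(2788*(-1/3056) + 10*((4/3 + 9 + 7) + 7)) = -2801/(-697/764 + 10*(52/3 + 7)) = -2801/(-697/764 + 10*(73/3)) = -2801/(-697/764 + 730/3) = -2801/555629/2292 = -2801*2292/555629 = -6419892/555629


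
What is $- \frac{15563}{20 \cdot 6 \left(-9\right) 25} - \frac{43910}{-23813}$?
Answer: $\frac{1556171719}{642951000} \approx 2.4204$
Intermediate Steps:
$- \frac{15563}{20 \cdot 6 \left(-9\right) 25} - \frac{43910}{-23813} = - \frac{15563}{20 \left(-54\right) 25} - - \frac{43910}{23813} = - \frac{15563}{\left(-1080\right) 25} + \frac{43910}{23813} = - \frac{15563}{-27000} + \frac{43910}{23813} = \left(-15563\right) \left(- \frac{1}{27000}\right) + \frac{43910}{23813} = \frac{15563}{27000} + \frac{43910}{23813} = \frac{1556171719}{642951000}$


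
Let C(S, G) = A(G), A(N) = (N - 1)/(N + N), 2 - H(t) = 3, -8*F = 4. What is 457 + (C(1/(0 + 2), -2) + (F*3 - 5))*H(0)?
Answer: 1851/4 ≈ 462.75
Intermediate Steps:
F = -½ (F = -⅛*4 = -½ ≈ -0.50000)
H(t) = -1 (H(t) = 2 - 1*3 = 2 - 3 = -1)
A(N) = (-1 + N)/(2*N) (A(N) = (-1 + N)/((2*N)) = (-1 + N)*(1/(2*N)) = (-1 + N)/(2*N))
C(S, G) = (-1 + G)/(2*G)
457 + (C(1/(0 + 2), -2) + (F*3 - 5))*H(0) = 457 + ((½)*(-1 - 2)/(-2) + (-½*3 - 5))*(-1) = 457 + ((½)*(-½)*(-3) + (-3/2 - 5))*(-1) = 457 + (¾ - 13/2)*(-1) = 457 - 23/4*(-1) = 457 + 23/4 = 1851/4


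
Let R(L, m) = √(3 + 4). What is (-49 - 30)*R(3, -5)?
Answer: -79*√7 ≈ -209.01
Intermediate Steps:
R(L, m) = √7
(-49 - 30)*R(3, -5) = (-49 - 30)*√7 = -79*√7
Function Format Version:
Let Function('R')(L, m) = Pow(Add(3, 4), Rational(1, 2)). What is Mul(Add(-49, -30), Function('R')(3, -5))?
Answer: Mul(-79, Pow(7, Rational(1, 2))) ≈ -209.01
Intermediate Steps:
Function('R')(L, m) = Pow(7, Rational(1, 2))
Mul(Add(-49, -30), Function('R')(3, -5)) = Mul(Add(-49, -30), Pow(7, Rational(1, 2))) = Mul(-79, Pow(7, Rational(1, 2)))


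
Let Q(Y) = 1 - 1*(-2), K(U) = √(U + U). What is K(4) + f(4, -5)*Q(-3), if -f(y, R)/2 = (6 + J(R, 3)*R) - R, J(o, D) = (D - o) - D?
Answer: 84 + 2*√2 ≈ 86.828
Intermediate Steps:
K(U) = √2*√U (K(U) = √(2*U) = √2*√U)
J(o, D) = -o
f(y, R) = -12 + 2*R + 2*R² (f(y, R) = -2*((6 + (-R)*R) - R) = -2*((6 - R²) - R) = -2*(6 - R - R²) = -12 + 2*R + 2*R²)
Q(Y) = 3 (Q(Y) = 1 + 2 = 3)
K(4) + f(4, -5)*Q(-3) = √2*√4 + (-12 + 2*(-5) + 2*(-5)²)*3 = √2*2 + (-12 - 10 + 2*25)*3 = 2*√2 + (-12 - 10 + 50)*3 = 2*√2 + 28*3 = 2*√2 + 84 = 84 + 2*√2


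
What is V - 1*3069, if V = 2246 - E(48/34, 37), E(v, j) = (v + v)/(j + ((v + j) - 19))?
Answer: -789305/959 ≈ -823.05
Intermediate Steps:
E(v, j) = 2*v/(-19 + v + 2*j) (E(v, j) = (2*v)/(j + ((j + v) - 19)) = (2*v)/(j + (-19 + j + v)) = (2*v)/(-19 + v + 2*j) = 2*v/(-19 + v + 2*j))
V = 2153866/959 (V = 2246 - 2*48/34/(-19 + 48/34 + 2*37) = 2246 - 2*48*(1/34)/(-19 + 48*(1/34) + 74) = 2246 - 2*24/(17*(-19 + 24/17 + 74)) = 2246 - 2*24/(17*959/17) = 2246 - 2*24*17/(17*959) = 2246 - 1*48/959 = 2246 - 48/959 = 2153866/959 ≈ 2245.9)
V - 1*3069 = 2153866/959 - 1*3069 = 2153866/959 - 3069 = -789305/959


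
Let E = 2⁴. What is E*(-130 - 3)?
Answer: -2128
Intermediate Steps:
E = 16
E*(-130 - 3) = 16*(-130 - 3) = 16*(-133) = -2128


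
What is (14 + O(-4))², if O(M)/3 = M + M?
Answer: 100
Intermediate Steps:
O(M) = 6*M (O(M) = 3*(M + M) = 3*(2*M) = 6*M)
(14 + O(-4))² = (14 + 6*(-4))² = (14 - 24)² = (-10)² = 100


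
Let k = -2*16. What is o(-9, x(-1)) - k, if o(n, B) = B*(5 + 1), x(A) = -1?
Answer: 26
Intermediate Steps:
o(n, B) = 6*B (o(n, B) = B*6 = 6*B)
k = -32
o(-9, x(-1)) - k = 6*(-1) - 1*(-32) = -6 + 32 = 26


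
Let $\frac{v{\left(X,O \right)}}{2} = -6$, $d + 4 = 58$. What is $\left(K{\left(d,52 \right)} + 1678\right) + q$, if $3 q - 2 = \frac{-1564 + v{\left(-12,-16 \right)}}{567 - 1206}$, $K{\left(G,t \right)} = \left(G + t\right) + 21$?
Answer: $\frac{3463039}{1917} \approx 1806.5$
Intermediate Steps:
$d = 54$ ($d = -4 + 58 = 54$)
$v{\left(X,O \right)} = -12$ ($v{\left(X,O \right)} = 2 \left(-6\right) = -12$)
$K{\left(G,t \right)} = 21 + G + t$
$q = \frac{2854}{1917}$ ($q = \frac{2}{3} + \frac{\left(-1564 - 12\right) \frac{1}{567 - 1206}}{3} = \frac{2}{3} + \frac{\left(-1576\right) \frac{1}{-639}}{3} = \frac{2}{3} + \frac{\left(-1576\right) \left(- \frac{1}{639}\right)}{3} = \frac{2}{3} + \frac{1}{3} \cdot \frac{1576}{639} = \frac{2}{3} + \frac{1576}{1917} = \frac{2854}{1917} \approx 1.4888$)
$\left(K{\left(d,52 \right)} + 1678\right) + q = \left(\left(21 + 54 + 52\right) + 1678\right) + \frac{2854}{1917} = \left(127 + 1678\right) + \frac{2854}{1917} = 1805 + \frac{2854}{1917} = \frac{3463039}{1917}$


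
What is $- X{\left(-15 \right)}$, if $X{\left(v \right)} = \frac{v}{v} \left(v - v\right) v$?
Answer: $0$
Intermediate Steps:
$X{\left(v \right)} = 0$ ($X{\left(v \right)} = 1 \cdot 0 v = 0 v = 0$)
$- X{\left(-15 \right)} = \left(-1\right) 0 = 0$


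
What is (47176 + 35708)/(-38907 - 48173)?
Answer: -20721/21770 ≈ -0.95181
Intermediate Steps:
(47176 + 35708)/(-38907 - 48173) = 82884/(-87080) = 82884*(-1/87080) = -20721/21770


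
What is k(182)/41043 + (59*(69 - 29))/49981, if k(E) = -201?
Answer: 28938433/683790061 ≈ 0.042321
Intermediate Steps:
k(182)/41043 + (59*(69 - 29))/49981 = -201/41043 + (59*(69 - 29))/49981 = -201*1/41043 + (59*40)*(1/49981) = -67/13681 + 2360*(1/49981) = -67/13681 + 2360/49981 = 28938433/683790061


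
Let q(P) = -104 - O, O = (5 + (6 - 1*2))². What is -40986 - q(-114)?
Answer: -40801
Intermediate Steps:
O = 81 (O = (5 + (6 - 2))² = (5 + 4)² = 9² = 81)
q(P) = -185 (q(P) = -104 - 1*81 = -104 - 81 = -185)
-40986 - q(-114) = -40986 - 1*(-185) = -40986 + 185 = -40801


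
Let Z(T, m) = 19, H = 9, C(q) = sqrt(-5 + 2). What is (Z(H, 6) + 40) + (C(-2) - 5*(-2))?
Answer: 69 + I*sqrt(3) ≈ 69.0 + 1.732*I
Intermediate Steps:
C(q) = I*sqrt(3) (C(q) = sqrt(-3) = I*sqrt(3))
(Z(H, 6) + 40) + (C(-2) - 5*(-2)) = (19 + 40) + (I*sqrt(3) - 5*(-2)) = 59 + (I*sqrt(3) + 10) = 59 + (10 + I*sqrt(3)) = 69 + I*sqrt(3)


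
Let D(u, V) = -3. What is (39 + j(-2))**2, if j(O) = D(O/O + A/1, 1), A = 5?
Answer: 1296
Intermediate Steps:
j(O) = -3
(39 + j(-2))**2 = (39 - 3)**2 = 36**2 = 1296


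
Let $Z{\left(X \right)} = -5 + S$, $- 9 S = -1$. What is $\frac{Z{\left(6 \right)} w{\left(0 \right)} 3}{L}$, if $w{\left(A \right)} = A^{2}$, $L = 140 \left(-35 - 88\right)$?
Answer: $0$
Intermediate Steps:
$S = \frac{1}{9}$ ($S = \left(- \frac{1}{9}\right) \left(-1\right) = \frac{1}{9} \approx 0.11111$)
$L = -17220$ ($L = 140 \left(-123\right) = -17220$)
$Z{\left(X \right)} = - \frac{44}{9}$ ($Z{\left(X \right)} = -5 + \frac{1}{9} = - \frac{44}{9}$)
$\frac{Z{\left(6 \right)} w{\left(0 \right)} 3}{L} = \frac{- \frac{44 \cdot 0^{2}}{9} \cdot 3}{-17220} = \left(- \frac{44}{9}\right) 0 \cdot 3 \left(- \frac{1}{17220}\right) = 0 \cdot 3 \left(- \frac{1}{17220}\right) = 0 \left(- \frac{1}{17220}\right) = 0$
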